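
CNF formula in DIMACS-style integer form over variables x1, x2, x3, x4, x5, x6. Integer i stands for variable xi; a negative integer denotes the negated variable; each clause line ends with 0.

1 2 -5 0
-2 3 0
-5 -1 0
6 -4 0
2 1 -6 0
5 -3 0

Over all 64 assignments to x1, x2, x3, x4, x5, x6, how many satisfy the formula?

7

Satisfying assignments:
  x1=F x2=F x3=F x4=F x5=F x6=F
  x1=F x2=T x3=T x4=F x5=T x6=F
  x1=F x2=T x3=T x4=F x5=T x6=T
  x1=F x2=T x3=T x4=T x5=T x6=T
  x1=T x2=F x3=F x4=F x5=F x6=F
  x1=T x2=F x3=F x4=F x5=F x6=T
  x1=T x2=F x3=F x4=T x5=F x6=T
Count: 7.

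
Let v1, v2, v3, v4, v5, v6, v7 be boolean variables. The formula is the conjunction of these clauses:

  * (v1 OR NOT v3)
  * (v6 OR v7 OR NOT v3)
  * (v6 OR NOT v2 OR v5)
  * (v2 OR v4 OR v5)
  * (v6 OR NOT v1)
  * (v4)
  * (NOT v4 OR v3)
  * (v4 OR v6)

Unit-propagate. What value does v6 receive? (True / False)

(v4) stands alone — v4 = True.
(v3 OR NOT v4) with v4 = True leaves only v3, so v3 = True.
From (v1 OR NOT v3) and v3 = True: v1 = True.
(NOT v1 OR v6): since v1 = True, the clause reduces to (v6). v6 = True.

True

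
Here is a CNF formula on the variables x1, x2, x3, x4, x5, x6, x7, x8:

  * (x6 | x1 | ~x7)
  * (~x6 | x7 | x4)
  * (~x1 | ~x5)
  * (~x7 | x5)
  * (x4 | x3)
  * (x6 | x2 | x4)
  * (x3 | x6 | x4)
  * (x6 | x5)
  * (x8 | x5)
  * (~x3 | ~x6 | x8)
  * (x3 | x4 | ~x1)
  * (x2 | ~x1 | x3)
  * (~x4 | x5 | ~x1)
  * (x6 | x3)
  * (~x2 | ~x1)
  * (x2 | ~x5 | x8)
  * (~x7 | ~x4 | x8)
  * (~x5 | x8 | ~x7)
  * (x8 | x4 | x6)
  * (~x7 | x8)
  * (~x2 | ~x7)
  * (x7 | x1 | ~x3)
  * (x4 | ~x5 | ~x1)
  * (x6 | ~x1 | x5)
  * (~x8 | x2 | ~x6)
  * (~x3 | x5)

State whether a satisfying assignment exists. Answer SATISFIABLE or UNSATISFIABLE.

SATISFIABLE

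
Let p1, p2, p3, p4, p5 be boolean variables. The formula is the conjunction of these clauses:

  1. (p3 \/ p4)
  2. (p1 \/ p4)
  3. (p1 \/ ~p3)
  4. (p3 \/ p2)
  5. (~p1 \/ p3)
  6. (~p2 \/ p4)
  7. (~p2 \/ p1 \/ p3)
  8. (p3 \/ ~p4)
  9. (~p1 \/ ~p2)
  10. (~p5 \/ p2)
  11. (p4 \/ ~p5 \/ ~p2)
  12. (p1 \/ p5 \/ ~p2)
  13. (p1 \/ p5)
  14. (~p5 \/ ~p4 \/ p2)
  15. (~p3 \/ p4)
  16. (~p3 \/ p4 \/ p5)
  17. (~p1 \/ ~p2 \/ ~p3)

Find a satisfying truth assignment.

p1 = True  p2 = False  p3 = True  p4 = True  p5 = False

Check each clause:
  1. (p3 \/ p4) — p3 is true.
  2. (p1 \/ p4) — p1 is true.
  3. (~p3 \/ p1) — p1 is true.
  4. (p3 \/ p2) — p3 is true.
  5. (~p1 \/ p3) — p3 is true.
  6. (~p2 \/ p4) — p4 is true.
  7. (p1 \/ p3 \/ ~p2) — p1 is true.
  8. (~p4 \/ p3) — p3 is true.
  9. (~p1 \/ ~p2) — ~p2 is true.
  10. (p2 \/ ~p5) — ~p5 is true.
  11. (~p5 \/ p4 \/ ~p2) — ~p5 is true.
  12. (~p2 \/ p1 \/ p5) — p1 is true.
  13. (p1 \/ p5) — p1 is true.
  14. (~p5 \/ ~p4 \/ p2) — ~p5 is true.
  15. (~p3 \/ p4) — p4 is true.
  16. (p5 \/ ~p3 \/ p4) — p4 is true.
  17. (~p1 \/ ~p2 \/ ~p3) — ~p2 is true.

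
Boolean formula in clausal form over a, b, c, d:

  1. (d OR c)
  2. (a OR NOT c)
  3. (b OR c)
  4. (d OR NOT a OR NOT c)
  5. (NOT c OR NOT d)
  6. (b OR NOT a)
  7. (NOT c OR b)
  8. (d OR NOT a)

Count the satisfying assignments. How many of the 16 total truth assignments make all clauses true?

Satisfying assignments:
  a=0 b=1 c=0 d=1
  a=1 b=1 c=0 d=1
Count: 2.

2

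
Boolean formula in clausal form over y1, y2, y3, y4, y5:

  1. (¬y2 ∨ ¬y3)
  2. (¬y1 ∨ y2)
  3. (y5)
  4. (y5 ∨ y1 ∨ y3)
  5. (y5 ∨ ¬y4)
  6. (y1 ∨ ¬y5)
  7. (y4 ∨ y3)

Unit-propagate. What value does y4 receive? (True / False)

(y5) is a unit clause: y5 = True.
In (¬y5 ∨ y1), ¬y5 is now false; y1 must hold, so y1 = True.
From (¬y1 ∨ y2) and y1 = True: y2 = True.
(¬y3 ∨ ¬y2) with y2 = True leaves only ¬y3, so y3 = False.
(y4 ∨ y3): since y3 = False, the clause reduces to (y4). y4 = True.

True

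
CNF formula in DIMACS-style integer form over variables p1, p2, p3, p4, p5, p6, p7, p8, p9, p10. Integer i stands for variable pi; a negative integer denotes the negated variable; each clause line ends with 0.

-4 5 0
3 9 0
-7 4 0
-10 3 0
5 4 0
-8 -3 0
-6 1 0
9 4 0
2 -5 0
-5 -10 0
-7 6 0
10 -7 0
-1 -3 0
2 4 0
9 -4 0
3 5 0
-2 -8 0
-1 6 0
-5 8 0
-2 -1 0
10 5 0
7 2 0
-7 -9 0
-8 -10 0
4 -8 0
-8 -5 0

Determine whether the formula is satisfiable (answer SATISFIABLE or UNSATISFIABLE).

p5 = True:
  propagation gives p2=True, p10=False, p7=False, p8=False; an empty clause results — contradiction.
p5 = False:
  propagation gives p4=False; an empty clause results — contradiction.
Every branch closes, so no satisfying assignment exists.

UNSATISFIABLE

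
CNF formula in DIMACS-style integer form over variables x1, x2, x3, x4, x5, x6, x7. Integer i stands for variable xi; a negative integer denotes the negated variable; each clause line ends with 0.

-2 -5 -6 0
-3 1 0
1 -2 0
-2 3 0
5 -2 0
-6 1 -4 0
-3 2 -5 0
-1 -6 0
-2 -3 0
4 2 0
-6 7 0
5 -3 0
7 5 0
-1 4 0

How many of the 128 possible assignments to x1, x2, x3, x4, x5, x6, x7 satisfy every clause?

6

The models are:
  x1=F x2=F x3=F x4=T x5=F x6=F x7=T
  x1=F x2=F x3=F x4=T x5=T x6=F x7=F
  x1=F x2=F x3=F x4=T x5=T x6=F x7=T
  x1=T x2=F x3=F x4=T x5=F x6=F x7=T
  x1=T x2=F x3=F x4=T x5=T x6=F x7=F
  x1=T x2=F x3=F x4=T x5=T x6=F x7=T
Count: 6.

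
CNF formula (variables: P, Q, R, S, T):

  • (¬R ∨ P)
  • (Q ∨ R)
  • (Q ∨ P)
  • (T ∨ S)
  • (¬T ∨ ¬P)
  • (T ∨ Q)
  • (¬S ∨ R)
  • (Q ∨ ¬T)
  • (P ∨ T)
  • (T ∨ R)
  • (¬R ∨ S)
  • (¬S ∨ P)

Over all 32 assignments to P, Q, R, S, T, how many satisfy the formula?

2

The models are:
  P=0 Q=1 R=0 S=0 T=1
  P=1 Q=1 R=1 S=1 T=0
That's 2 in total.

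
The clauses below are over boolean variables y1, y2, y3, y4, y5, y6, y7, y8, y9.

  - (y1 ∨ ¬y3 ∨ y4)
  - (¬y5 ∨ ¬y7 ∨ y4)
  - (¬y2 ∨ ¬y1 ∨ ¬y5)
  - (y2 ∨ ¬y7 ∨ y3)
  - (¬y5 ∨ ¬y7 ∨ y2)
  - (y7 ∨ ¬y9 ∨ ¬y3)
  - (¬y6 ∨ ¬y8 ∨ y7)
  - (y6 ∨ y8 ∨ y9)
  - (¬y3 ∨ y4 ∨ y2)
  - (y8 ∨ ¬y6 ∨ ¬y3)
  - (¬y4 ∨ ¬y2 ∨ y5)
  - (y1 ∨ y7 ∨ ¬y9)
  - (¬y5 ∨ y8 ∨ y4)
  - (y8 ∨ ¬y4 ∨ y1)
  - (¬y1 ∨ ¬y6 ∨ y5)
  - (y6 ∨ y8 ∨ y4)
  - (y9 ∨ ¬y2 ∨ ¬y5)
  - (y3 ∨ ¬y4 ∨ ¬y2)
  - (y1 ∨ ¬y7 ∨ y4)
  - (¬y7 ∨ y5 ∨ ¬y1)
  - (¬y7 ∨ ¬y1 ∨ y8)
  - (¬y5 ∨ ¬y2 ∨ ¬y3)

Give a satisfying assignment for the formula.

Set y1 = False and propagate.
The remaining clauses are satisfied by y2 = False, y3 = True, y4 = True, y5 = False, y6 = False, y7 = True, y8 = True, y9 = False.

y1=F  y2=F  y3=T  y4=T  y5=F  y6=F  y7=T  y8=T  y9=F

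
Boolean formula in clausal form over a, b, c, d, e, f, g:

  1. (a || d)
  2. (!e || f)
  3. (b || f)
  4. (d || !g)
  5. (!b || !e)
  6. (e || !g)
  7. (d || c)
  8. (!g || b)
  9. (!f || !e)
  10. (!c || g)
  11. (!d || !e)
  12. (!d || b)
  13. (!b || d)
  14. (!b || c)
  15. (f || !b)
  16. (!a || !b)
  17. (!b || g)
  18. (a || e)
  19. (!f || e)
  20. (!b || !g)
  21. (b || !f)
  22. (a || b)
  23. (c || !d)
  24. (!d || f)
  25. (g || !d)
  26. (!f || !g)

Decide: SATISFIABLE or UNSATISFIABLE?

b = True:
  propagation gives e=False, g=False; an empty clause results — contradiction.
b = False:
  propagation gives f=True; an empty clause results — contradiction.
Every branch closes, so no satisfying assignment exists.

UNSATISFIABLE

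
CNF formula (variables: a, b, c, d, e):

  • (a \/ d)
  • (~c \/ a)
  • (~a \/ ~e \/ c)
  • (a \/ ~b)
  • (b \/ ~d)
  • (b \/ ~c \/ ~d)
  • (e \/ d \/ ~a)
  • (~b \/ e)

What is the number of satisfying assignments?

3

Satisfying assignments:
  a=T b=F c=T d=F e=T
  a=T b=T c=T d=F e=T
  a=T b=T c=T d=T e=T
Count: 3.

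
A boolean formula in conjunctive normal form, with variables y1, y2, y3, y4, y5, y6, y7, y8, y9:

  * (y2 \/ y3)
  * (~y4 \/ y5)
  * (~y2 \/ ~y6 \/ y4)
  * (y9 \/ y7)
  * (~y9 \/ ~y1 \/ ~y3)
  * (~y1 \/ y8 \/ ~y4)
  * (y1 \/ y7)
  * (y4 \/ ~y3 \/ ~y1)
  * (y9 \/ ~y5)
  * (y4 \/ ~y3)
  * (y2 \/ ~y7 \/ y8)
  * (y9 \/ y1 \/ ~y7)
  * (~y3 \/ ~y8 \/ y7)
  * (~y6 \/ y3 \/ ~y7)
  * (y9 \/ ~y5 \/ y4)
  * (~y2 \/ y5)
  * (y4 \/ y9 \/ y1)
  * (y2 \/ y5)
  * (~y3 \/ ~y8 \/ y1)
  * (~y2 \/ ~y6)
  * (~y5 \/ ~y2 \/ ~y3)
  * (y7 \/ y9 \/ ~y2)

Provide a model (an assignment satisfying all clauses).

y1=True  y2=True  y3=False  y4=True  y5=True  y6=False  y7=True  y8=True  y9=True

Pure literal: y6 appears only negated; assign y6 = False.
Branch on y1: take y1 = True.
Try y2 = True.
  then y5 is forced to True.
  then y9 is forced to True.
  then y3 is forced to False.
For the remaining variables, y4 = True, y7 = True, y8 = True works.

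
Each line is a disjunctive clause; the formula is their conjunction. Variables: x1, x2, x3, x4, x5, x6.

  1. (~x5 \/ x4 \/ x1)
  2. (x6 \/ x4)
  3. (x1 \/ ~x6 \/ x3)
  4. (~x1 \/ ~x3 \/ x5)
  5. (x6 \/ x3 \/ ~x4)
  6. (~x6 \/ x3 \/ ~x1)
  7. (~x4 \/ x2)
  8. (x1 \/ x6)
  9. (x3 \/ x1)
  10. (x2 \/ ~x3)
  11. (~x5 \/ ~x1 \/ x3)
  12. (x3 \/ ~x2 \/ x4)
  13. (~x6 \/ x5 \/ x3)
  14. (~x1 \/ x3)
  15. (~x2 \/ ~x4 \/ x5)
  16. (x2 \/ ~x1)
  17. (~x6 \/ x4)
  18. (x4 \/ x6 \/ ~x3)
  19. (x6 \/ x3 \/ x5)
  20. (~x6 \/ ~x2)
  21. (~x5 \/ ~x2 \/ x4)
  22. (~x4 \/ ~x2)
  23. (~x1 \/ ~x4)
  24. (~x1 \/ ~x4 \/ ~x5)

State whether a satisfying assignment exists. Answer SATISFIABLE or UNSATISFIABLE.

x3 = True:
  propagation gives x2=True, x6=False, x4=True; an empty clause results — contradiction.
x3 = False:
  propagation gives x1=True; an empty clause results — contradiction.
Every branch closes, so no satisfying assignment exists.

UNSATISFIABLE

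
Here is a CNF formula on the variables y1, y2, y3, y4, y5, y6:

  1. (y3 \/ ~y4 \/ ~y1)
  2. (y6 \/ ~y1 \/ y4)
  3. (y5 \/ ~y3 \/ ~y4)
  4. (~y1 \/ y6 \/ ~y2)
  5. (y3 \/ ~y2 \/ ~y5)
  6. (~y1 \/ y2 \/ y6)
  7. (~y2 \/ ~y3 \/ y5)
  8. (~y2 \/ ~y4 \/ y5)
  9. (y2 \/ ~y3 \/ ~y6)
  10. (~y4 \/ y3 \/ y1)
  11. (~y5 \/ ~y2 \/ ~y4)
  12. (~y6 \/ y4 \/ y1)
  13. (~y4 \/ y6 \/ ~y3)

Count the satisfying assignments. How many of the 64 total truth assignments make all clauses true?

Split on y4, then y2.
  y4=1, y2=1: a clause becomes empty — 0.
  y4=1, y2=0: no assignment works — 0.
  y4=0, y2=1: remaining (y1,y3,y5,y6) ∈ {(0,0,0,0); (0,1,1,0); (1,0,0,1); (1,1,1,1)} — 4.
  y4=0, y2=0: y5 free; 3 ways for (y1,y3,y6) × 2^1 = 6.
Total: 0 + 0 + 4 + 6 = 10.

10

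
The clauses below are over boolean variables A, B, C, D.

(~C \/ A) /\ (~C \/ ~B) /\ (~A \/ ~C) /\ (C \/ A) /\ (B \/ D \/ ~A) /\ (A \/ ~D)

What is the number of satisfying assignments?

The models are:
  A=T B=F C=F D=T
  A=T B=T C=F D=F
  A=T B=T C=F D=T
That's 3 in total.

3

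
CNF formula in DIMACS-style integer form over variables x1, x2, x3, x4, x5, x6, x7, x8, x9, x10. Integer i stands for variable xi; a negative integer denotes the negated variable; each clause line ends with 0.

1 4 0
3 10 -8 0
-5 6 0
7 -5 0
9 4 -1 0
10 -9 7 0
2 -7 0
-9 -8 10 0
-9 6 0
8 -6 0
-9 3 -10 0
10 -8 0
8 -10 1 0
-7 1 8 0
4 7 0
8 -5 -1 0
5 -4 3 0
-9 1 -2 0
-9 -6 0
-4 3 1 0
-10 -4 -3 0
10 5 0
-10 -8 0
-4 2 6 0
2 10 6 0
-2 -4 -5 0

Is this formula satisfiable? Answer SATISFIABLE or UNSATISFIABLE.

UNSATISFIABLE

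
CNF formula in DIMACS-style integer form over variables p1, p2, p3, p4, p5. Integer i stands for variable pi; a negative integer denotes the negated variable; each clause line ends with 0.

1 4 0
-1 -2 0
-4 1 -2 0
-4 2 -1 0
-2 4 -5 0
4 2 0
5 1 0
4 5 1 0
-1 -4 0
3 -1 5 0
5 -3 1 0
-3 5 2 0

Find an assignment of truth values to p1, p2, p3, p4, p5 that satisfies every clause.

p1 = F, p2 = F, p3 = T, p4 = T, p5 = T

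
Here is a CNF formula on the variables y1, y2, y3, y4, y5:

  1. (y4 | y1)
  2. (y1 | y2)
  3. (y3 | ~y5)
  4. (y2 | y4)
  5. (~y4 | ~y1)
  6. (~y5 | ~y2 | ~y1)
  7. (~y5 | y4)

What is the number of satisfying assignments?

5

Satisfying assignments:
  y1=F y2=T y3=F y4=T y5=F
  y1=F y2=T y3=T y4=T y5=F
  y1=F y2=T y3=T y4=T y5=T
  y1=T y2=T y3=F y4=F y5=F
  y1=T y2=T y3=T y4=F y5=F
That's 5 in total.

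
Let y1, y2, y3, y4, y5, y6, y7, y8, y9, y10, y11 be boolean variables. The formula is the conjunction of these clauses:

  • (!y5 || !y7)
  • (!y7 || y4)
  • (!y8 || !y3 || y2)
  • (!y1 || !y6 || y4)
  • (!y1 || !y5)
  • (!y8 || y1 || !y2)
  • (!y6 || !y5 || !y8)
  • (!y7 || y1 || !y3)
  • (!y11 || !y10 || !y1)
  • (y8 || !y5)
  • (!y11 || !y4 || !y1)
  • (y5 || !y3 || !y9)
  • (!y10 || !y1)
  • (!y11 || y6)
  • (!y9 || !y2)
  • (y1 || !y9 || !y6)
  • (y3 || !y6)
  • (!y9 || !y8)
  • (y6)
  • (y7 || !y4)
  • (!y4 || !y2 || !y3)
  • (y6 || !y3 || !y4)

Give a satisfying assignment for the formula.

y1 = False, y2 = True, y3 = True, y4 = False, y5 = False, y6 = True, y7 = False, y8 = False, y9 = False, y10 = False, y11 = False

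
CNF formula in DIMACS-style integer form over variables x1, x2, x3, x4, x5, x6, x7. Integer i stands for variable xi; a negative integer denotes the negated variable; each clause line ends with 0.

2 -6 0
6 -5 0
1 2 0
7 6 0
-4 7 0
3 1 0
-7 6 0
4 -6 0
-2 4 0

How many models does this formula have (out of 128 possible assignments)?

6

Satisfying assignments:
  x1=F x2=T x3=T x4=T x5=F x6=T x7=T
  x1=F x2=T x3=T x4=T x5=T x6=T x7=T
  x1=T x2=T x3=F x4=T x5=F x6=T x7=T
  x1=T x2=T x3=F x4=T x5=T x6=T x7=T
  x1=T x2=T x3=T x4=T x5=F x6=T x7=T
  x1=T x2=T x3=T x4=T x5=T x6=T x7=T
Count: 6.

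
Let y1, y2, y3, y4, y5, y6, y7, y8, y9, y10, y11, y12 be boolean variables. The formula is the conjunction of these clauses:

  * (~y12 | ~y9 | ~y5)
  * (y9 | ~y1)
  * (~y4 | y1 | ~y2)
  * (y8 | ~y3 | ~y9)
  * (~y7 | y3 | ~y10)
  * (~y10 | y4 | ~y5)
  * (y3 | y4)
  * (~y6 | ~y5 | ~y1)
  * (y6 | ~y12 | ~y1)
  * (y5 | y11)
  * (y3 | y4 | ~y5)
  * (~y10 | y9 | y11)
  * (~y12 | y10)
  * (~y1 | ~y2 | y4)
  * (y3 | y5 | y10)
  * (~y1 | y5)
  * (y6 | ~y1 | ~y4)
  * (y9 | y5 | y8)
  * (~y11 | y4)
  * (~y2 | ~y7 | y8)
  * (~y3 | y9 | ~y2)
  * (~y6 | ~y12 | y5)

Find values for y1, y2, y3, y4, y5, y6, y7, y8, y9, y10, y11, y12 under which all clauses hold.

y1=False  y2=False  y3=True  y4=True  y5=True  y6=False  y7=False  y8=False  y9=False  y10=True  y11=True  y12=False

Pure literal: y2 appears only negated; assign y2 = False.
Pure literal: y7 appears only negated; assign y7 = False.
Branch on y1: take y1 = False.
Set y3 = True and propagate.
For the remaining variables, y4 = True, y5 = True, y6 = False, y8 = False, y9 = False, y10 = True, y11 = True, y12 = False works.
Every clause has at least one true literal under this assignment.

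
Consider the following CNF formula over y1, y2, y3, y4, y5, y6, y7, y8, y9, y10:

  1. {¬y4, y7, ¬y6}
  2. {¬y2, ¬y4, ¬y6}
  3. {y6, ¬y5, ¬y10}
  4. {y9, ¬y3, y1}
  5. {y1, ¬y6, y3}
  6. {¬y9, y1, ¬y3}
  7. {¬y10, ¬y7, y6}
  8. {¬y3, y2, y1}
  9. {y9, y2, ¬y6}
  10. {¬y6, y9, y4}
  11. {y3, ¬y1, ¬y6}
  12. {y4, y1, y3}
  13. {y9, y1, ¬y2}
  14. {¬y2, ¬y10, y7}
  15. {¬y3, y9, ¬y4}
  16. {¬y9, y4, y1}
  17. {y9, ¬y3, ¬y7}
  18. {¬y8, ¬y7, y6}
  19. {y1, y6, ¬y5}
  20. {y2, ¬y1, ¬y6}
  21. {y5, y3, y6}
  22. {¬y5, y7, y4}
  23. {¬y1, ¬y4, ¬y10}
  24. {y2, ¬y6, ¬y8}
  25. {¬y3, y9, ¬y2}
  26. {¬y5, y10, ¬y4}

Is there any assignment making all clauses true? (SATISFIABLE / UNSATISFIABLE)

SATISFIABLE

Pure literal: y8 appears only negated; assign y8 = False.
Try y1 = True.
For the remaining variables, y2 = True, y3 = True, y4 = False, y5 = False, y6 = True, y7 = True, y9 = True, y10 = True works.
So y1 = T, y2 = T, y3 = T, y4 = F, y5 = F, y6 = T, y7 = T, y8 = F, y9 = T, y10 = T is a satisfying assignment.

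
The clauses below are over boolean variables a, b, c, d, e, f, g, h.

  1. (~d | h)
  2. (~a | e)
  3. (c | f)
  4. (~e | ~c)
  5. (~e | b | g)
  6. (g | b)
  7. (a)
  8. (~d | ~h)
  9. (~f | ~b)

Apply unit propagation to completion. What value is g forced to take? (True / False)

True

Unit clause (a) sets a = True.
In (~a | e), ~a is now false; e must hold, so e = True.
(~e | ~c): since e = True, the clause reduces to (~c). c = False.
In (c | f), c is now false; f must hold, so f = True.
(~b | ~f): since f = True, the clause reduces to (~b). b = False.
(~e | g | b) with b = False, e = True leaves only g, so g = True.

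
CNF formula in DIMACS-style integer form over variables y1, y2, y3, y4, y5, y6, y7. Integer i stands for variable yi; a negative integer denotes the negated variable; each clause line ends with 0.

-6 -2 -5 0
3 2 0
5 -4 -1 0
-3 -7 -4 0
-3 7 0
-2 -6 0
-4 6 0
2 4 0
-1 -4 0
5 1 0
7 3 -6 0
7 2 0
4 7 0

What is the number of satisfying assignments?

The models are:
  y1=F y2=T y3=F y4=F y5=T y6=F y7=T
  y1=F y2=T y3=T y4=F y5=T y6=F y7=T
  y1=T y2=T y3=F y4=F y5=F y6=F y7=T
  y1=T y2=T y3=F y4=F y5=T y6=F y7=T
  y1=T y2=T y3=T y4=F y5=F y6=F y7=T
  y1=T y2=T y3=T y4=F y5=T y6=F y7=T
That's 6 in total.

6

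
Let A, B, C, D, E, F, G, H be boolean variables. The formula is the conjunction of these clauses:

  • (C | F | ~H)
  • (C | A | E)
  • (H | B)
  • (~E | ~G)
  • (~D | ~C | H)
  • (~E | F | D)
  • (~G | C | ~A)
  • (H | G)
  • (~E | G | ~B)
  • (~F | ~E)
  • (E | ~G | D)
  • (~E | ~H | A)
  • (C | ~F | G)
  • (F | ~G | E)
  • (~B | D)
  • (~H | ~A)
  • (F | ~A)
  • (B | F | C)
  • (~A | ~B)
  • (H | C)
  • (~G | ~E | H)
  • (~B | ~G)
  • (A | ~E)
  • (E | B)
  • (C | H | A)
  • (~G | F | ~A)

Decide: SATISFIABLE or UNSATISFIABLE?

Branch on A: take A = False.
  then E is forced to False.
  then C is forced to True.
  then B is forced to True.
  then D is forced to True.
  then H is forced to True.
  then G is forced to False.
F is now unconstrained; take F = False.
Every clause has at least one true literal under this assignment.
So A = 0, B = 1, C = 1, D = 1, E = 0, F = 0, G = 0, H = 1 is a satisfying assignment.

SATISFIABLE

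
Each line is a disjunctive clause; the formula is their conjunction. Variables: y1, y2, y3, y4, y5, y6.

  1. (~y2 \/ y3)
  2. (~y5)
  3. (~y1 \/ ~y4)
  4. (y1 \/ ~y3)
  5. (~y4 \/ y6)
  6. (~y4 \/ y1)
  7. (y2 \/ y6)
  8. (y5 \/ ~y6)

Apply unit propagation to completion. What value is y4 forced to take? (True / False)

Unit clause (~y5) sets y5 = False.
(~y6 \/ y5): since y5 = False, the clause reduces to (~y6). y6 = False.
In (y6 \/ ~y4), y6 is now false; ~y4 must hold, so y4 = False.

False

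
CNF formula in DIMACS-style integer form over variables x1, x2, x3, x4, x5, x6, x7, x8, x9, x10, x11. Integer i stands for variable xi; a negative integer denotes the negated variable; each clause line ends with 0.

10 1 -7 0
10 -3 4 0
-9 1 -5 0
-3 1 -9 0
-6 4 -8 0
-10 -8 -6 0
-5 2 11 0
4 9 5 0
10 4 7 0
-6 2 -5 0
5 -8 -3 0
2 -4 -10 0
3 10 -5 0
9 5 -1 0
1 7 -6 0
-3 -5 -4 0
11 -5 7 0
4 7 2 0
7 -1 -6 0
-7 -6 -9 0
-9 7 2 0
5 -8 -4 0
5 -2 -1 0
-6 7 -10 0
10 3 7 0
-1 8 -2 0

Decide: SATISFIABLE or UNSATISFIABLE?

SATISFIABLE

Pure literal: x6 appears only negated; assign x6 = False.
Set x1 = False and propagate.
The remaining clauses are satisfied by x2 = True, x3 = False, x4 = True, x5 = False, x7 = True, x8 = False, x9 = False, x10 = True, x11 = False.
So x1=F, x2=T, x3=F, x4=T, x5=F, x6=F, x7=T, x8=F, x9=F, x10=T, x11=F is a satisfying assignment.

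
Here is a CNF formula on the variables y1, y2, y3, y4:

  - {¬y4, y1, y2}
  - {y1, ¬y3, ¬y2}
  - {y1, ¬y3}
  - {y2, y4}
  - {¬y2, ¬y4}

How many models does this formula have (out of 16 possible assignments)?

Satisfying assignments:
  y1=F y2=T y3=F y4=F
  y1=T y2=F y3=F y4=T
  y1=T y2=F y3=T y4=T
  y1=T y2=T y3=F y4=F
  y1=T y2=T y3=T y4=F
Count: 5.

5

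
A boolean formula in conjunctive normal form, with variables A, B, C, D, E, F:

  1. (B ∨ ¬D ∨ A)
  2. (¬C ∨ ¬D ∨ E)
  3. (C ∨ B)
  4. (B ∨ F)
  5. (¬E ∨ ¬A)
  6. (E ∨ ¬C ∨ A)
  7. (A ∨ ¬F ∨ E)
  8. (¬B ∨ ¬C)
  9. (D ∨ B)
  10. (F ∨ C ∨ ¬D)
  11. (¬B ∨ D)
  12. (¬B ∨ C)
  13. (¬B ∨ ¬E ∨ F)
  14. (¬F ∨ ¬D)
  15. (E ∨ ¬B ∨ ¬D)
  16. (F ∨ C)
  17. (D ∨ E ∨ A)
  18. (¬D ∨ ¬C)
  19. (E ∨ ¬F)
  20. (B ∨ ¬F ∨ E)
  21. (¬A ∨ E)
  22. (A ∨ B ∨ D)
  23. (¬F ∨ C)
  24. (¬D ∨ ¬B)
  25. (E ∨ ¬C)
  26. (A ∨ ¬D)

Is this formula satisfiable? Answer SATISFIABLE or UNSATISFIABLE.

UNSATISFIABLE

B = True:
  propagation gives C=False; an empty clause results — contradiction.
B = False:
  propagation gives C=True, F=True, D=True; an empty clause results — contradiction.
Every branch closes, so no satisfying assignment exists.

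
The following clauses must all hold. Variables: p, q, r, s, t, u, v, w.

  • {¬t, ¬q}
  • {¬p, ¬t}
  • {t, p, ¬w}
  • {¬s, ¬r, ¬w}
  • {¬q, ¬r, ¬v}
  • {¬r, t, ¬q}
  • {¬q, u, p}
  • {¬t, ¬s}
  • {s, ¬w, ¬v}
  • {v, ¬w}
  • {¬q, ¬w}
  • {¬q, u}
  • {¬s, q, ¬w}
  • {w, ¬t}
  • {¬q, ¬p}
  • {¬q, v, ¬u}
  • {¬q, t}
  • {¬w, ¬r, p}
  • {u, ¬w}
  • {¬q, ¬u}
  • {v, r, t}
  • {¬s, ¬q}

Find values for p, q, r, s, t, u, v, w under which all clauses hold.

p=T, q=F, r=F, s=F, t=F, u=F, v=T, w=F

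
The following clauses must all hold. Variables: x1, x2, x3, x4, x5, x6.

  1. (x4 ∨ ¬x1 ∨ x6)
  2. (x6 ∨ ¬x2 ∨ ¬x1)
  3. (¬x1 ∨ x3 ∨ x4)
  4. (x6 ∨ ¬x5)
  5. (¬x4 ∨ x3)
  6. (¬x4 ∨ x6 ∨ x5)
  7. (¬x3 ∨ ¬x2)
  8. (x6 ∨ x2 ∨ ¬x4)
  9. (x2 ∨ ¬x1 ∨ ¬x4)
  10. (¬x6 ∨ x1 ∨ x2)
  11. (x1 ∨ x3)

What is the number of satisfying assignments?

Satisfying assignments:
  x1=F x2=F x3=T x4=F x5=F x6=F
  x1=T x2=F x3=T x4=F x5=F x6=T
  x1=T x2=F x3=T x4=F x5=T x6=T
Count: 3.

3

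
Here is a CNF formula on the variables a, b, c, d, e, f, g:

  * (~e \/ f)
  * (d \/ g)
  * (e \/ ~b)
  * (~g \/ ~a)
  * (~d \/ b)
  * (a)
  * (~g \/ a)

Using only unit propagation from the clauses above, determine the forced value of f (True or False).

True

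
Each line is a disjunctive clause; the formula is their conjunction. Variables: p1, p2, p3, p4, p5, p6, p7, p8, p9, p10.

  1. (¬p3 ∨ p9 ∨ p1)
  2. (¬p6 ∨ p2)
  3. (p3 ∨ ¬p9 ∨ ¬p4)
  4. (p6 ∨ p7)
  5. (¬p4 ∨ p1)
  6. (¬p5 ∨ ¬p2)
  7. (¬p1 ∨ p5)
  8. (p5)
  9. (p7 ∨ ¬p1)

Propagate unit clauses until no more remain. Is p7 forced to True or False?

True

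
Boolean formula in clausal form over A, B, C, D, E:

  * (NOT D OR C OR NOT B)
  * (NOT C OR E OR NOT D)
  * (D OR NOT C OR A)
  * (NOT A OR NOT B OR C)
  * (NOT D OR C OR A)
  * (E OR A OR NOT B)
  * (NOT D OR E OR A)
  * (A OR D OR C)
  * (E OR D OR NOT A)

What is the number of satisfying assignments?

9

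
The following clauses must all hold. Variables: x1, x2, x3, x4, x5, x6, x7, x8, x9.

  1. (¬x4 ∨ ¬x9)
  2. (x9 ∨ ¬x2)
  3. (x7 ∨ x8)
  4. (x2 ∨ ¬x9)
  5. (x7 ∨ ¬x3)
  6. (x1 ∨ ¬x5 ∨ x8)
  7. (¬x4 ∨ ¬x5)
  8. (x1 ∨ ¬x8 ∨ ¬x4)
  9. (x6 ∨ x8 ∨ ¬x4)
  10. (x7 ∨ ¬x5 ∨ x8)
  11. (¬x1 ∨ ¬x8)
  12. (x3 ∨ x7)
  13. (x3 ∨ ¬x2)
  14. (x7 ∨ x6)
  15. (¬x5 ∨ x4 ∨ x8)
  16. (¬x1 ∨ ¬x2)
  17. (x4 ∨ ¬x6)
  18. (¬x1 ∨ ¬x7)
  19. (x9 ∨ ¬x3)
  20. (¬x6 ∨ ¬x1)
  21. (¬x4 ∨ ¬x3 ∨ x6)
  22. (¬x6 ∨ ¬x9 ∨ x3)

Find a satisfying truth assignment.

Try x1 = False.
Try x2 = True.
  then x9 is forced to True.
  then x4 is forced to False.
  then x3 is forced to True.
  then x7 is forced to True.
  then x6 is forced to False.
The remaining clauses are satisfied by x5 = True, x8 = True.

x1=False, x2=True, x3=True, x4=False, x5=True, x6=False, x7=True, x8=True, x9=True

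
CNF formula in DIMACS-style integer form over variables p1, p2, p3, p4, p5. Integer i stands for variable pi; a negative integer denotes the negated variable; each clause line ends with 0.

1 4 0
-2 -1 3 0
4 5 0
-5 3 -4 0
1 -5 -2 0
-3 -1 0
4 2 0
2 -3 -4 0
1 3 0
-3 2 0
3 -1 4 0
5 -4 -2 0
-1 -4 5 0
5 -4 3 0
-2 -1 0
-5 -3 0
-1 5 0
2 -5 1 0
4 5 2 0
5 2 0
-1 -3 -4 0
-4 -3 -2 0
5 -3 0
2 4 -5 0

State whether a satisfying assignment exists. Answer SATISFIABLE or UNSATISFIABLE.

UNSATISFIABLE

p4 = True:
  p3 = True:
    propagation gives p1=False, p2=True; an empty clause results — contradiction.
  p3 = False:
    propagation gives p5=False; an empty clause results — contradiction.
p4 = False:
  propagation gives p1=True, p5=True, p3=False; an empty clause results — contradiction.
Every branch closes, so no satisfying assignment exists.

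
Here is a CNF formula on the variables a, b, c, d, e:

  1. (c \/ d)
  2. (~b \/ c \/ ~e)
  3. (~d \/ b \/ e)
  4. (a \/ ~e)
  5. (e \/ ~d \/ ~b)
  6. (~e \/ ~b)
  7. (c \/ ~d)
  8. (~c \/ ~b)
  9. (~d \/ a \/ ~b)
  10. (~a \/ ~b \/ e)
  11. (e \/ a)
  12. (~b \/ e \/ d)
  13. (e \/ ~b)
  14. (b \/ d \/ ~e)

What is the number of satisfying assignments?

2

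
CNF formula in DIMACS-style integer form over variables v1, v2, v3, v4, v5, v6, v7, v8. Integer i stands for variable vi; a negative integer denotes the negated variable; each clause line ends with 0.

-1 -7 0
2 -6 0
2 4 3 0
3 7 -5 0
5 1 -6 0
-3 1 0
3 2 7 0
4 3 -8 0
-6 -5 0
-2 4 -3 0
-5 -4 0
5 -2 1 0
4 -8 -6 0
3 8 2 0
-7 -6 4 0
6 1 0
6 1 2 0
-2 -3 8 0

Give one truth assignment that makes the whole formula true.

Try v1 = True.
  then v7 is forced to False.
For the remaining variables, v2 = True, v3 = True, v4 = True, v5 = False, v6 = False, v8 = True works.

v1=T, v2=T, v3=T, v4=T, v5=F, v6=F, v7=F, v8=T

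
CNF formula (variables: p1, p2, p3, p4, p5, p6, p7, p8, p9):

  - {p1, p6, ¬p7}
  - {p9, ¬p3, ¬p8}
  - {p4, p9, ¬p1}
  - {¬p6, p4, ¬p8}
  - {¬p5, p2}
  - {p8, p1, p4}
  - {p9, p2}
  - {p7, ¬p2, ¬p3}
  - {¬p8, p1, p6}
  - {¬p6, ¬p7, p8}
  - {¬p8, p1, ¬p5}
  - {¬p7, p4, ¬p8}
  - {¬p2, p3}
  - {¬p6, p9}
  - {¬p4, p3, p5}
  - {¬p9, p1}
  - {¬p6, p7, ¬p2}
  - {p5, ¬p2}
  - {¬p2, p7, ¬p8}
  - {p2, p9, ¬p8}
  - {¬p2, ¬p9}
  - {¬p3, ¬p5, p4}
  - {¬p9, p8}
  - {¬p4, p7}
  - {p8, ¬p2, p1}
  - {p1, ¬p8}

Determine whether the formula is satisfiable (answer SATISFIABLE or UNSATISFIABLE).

Set p1 = True and propagate.
Try p2 = False.
  then p5 is forced to False.
  then p9 is forced to True.
  then p8 is forced to True.
Branch on p3: take p3 = True.
The remaining clauses are satisfied by p4 = False, p6 = False, p7 = False.
So p1=T, p2=F, p3=T, p4=F, p5=F, p6=F, p7=F, p8=T, p9=T is a satisfying assignment.

SATISFIABLE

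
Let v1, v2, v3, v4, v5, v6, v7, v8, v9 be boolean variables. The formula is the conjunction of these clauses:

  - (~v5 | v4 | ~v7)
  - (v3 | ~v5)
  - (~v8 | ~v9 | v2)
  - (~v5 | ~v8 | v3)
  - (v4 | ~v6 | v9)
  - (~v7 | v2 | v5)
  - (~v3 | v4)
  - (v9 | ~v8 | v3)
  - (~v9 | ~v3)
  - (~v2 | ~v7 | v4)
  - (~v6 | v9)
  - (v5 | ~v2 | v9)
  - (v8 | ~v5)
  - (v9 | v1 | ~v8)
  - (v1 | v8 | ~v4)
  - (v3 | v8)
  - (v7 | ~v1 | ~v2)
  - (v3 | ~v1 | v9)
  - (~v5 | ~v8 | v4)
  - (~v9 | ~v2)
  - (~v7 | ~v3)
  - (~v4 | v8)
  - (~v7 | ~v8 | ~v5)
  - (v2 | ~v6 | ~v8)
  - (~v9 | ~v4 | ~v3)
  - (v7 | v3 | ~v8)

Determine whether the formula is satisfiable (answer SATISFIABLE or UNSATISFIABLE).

Pure literal: v6 appears only negated; assign v6 = False.
Branch on v1: take v1 = True.
Set v2 = False and propagate.
The remaining clauses are satisfied by v3 = True, v4 = True, v5 = False, v7 = False, v8 = True, v9 = False.
So v1=T  v2=F  v3=T  v4=T  v5=F  v6=F  v7=F  v8=T  v9=F is a satisfying assignment.

SATISFIABLE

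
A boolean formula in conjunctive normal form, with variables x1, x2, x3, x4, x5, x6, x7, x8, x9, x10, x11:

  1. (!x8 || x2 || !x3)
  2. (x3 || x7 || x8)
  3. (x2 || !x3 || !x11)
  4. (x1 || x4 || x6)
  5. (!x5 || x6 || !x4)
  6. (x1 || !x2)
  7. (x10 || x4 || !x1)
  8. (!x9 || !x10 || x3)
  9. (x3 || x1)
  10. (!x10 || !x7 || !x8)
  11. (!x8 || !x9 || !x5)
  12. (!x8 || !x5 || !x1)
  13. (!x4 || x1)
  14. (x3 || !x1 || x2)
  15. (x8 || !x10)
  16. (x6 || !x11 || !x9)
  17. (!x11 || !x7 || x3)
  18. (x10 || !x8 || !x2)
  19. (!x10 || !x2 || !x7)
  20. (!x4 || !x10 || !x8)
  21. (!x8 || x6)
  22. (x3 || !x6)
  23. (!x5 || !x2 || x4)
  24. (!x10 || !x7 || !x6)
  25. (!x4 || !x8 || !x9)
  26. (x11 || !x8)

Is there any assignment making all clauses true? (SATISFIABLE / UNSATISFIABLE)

SATISFIABLE

Pure literal: x9 appears only negated; assign x9 = False.
Branch on x1: take x1 = True.
Try x2 = True.
Branch on x3: take x3 = True.
The remaining clauses are satisfied by x4 = True, x5 = True, x6 = True, x7 = True, x8 = False, x10 = False, x11 = True.
So x1=True  x2=True  x3=True  x4=True  x5=True  x6=True  x7=True  x8=False  x9=False  x10=False  x11=True is a satisfying assignment.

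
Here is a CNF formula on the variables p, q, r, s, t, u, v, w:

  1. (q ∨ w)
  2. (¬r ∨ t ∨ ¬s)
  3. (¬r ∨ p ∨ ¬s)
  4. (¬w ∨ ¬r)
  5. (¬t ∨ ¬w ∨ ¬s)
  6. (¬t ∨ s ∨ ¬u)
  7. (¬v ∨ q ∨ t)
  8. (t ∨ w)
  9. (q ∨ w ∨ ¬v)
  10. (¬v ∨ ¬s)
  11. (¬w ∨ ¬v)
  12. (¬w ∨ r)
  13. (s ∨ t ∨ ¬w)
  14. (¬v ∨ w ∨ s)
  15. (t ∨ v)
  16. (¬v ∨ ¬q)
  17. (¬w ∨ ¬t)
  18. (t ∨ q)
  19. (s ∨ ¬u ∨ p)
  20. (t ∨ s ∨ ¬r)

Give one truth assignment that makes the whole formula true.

p occurs only positively in the remaining clauses — set p = True.
u occurs only negated in the remaining clauses — set u = False.
Try q = True.
  then v is forced to False.
  then t is forced to True.
  then w is forced to False.
r, s are now unconstrained; take r = False, s = True.
Every clause has at least one true literal under this assignment.

p = True  q = True  r = False  s = True  t = True  u = False  v = False  w = False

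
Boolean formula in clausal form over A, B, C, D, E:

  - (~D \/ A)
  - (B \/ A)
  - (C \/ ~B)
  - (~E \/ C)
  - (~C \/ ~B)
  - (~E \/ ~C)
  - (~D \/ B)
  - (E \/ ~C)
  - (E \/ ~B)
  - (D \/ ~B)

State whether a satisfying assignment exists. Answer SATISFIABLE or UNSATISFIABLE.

A occurs only positively in the remaining clauses — set A = True.
Try B = False.
  then D is forced to False.
For the remaining variables, C = False, E = False works.
Every clause has at least one true literal under this assignment.
So A = T, B = F, C = F, D = F, E = F is a satisfying assignment.

SATISFIABLE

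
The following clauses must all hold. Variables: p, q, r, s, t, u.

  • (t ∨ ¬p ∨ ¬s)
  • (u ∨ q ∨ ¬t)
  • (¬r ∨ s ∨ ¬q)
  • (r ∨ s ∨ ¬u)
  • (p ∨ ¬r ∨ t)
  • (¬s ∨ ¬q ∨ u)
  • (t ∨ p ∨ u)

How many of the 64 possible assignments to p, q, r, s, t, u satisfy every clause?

18

Case analysis on s and t:
  s=1, t=1: forces u=1; p, q, r free → 2^3 = 8.
  s=1, t=0: remaining (p,q,r,u) ∈ {(0,0,0,1); (0,1,0,1)} — 2.
  s=0, t=1: remaining (p,q,r,u) ∈ {(0,0,1,1); (0,1,0,0); (1,0,1,1); (1,1,0,0)} — 4.
  s=0, t=0: remaining (p,q,r,u) ∈ {(1,0,0,0); (1,0,1,0); (1,0,1,1); (1,1,0,0)} — 4.
Total: 8 + 2 + 4 + 4 = 18.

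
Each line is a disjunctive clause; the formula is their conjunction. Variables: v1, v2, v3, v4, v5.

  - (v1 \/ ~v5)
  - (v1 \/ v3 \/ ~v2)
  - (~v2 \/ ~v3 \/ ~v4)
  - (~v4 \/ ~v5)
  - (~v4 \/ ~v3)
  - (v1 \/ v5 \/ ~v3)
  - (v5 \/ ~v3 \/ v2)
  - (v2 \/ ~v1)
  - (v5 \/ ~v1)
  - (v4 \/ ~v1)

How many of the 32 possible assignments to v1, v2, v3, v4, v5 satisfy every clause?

2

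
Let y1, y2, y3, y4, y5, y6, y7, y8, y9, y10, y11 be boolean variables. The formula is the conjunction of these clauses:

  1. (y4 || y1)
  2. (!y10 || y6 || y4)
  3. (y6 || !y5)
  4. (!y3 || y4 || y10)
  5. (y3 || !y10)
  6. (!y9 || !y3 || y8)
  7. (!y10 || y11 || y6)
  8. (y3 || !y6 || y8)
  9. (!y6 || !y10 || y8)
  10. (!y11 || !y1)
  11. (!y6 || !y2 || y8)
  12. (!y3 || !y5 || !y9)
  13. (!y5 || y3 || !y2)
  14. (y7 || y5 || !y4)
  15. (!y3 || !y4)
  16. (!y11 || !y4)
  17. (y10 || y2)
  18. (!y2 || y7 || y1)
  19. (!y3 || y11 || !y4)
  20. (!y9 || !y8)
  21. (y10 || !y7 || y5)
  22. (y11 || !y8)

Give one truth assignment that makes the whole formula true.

Set y1 = True and propagate.
  then y11 is forced to False.
  then y8 is forced to False.
Set y2 = True and propagate.
  then y6 is forced to False.
  then y5 is forced to False.
  then y10 is forced to False.
  then y7 is forced to False.
  then y4 is forced to False.
  then y3 is forced to False.
y9 is now unconstrained; take y9 = True.

y1=T, y2=T, y3=F, y4=F, y5=F, y6=F, y7=F, y8=F, y9=T, y10=F, y11=F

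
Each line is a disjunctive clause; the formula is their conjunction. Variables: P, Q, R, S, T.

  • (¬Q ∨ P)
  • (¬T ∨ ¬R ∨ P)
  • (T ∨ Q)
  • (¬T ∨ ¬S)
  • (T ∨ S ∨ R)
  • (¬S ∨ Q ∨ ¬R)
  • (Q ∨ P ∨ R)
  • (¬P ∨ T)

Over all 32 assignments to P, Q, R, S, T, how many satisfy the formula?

Satisfying assignments:
  P=T Q=F R=F S=F T=T
  P=T Q=F R=T S=F T=T
  P=T Q=T R=F S=F T=T
  P=T Q=T R=T S=F T=T
That's 4 in total.

4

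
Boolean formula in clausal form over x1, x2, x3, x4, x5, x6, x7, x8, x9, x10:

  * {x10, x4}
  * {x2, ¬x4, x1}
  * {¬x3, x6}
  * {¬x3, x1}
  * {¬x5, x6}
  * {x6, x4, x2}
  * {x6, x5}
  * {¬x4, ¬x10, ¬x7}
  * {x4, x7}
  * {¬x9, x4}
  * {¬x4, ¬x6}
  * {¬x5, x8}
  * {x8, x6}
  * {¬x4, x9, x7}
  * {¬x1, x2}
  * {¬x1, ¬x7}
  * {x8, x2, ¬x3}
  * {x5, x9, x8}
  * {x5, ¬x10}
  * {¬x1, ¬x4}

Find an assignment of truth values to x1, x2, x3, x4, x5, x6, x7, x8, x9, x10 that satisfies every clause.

x1=0, x2=1, x3=0, x4=0, x5=1, x6=1, x7=1, x8=1, x9=0, x10=1

x2 occurs only positively in the remaining clauses — set x2 = True.
x3 occurs only negated in the remaining clauses — set x3 = False.
Try x1 = False.
Set x4 = False and propagate.
  then x10 is forced to True.
  then x7 is forced to True.
  then x9 is forced to False.
  then x5 is forced to True.
  then x6 is forced to True.
  then x8 is forced to True.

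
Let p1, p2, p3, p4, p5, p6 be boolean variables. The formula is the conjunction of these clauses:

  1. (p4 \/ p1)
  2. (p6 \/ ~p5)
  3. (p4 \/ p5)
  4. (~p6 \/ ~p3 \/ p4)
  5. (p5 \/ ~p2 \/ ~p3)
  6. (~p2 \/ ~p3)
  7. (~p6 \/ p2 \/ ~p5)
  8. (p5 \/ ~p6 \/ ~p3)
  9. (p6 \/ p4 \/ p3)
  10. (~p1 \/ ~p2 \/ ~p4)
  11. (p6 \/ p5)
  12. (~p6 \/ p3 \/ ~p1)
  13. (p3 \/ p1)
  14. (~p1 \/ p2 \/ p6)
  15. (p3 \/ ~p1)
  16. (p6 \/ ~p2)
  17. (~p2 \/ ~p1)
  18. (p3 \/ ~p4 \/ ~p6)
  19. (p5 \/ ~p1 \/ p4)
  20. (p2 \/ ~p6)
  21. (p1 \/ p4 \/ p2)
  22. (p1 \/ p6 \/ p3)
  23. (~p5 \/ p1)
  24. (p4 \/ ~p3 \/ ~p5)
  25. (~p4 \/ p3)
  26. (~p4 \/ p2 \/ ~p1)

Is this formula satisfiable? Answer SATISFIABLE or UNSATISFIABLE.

UNSATISFIABLE

p1 = True:
  propagation gives p3=True, p2=False, p6=True; an empty clause results — contradiction.
p1 = False:
  propagation gives p4=True, p3=True, p2=False, p6=False; an empty clause results — contradiction.
Every branch closes, so no satisfying assignment exists.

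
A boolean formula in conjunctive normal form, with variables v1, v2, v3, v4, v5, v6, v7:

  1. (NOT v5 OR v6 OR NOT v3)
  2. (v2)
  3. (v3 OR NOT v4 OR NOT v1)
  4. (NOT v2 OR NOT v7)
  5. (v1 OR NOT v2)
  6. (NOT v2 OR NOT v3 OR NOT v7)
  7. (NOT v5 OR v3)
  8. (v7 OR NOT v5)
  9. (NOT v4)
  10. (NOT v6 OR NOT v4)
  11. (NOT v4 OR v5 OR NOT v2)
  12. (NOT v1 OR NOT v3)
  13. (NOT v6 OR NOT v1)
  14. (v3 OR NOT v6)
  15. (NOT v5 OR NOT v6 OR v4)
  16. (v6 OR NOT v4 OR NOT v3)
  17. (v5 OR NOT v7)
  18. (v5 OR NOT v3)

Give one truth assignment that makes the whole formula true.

v1=T, v2=T, v3=F, v4=F, v5=F, v6=F, v7=F

Unit propagation: (v2) forces v2 = True.
The clause (NOT v7) is unit: v7 must be False.
(v1) is a unit clause, so v1 = True.
Unit propagation: (NOT v5) forces v5 = False.
Unit propagation: (NOT v4) forces v4 = False.
(NOT v3) is a unit clause, so v3 = False.
The clause (NOT v6) is unit: v6 must be False.
Check each clause:
  1. (NOT v5 OR v6 OR NOT v3) — NOT v5 is true.
  2. (v2) — v2 is true.
  3. (NOT v1 OR NOT v4 OR v3) — NOT v4 is true.
  4. (NOT v2 OR NOT v7) — NOT v7 is true.
  5. (v1 OR NOT v2) — v1 is true.
  6. (NOT v7 OR NOT v2 OR NOT v3) — NOT v7 is true.
  7. (NOT v5 OR v3) — NOT v5 is true.
  8. (v7 OR NOT v5) — NOT v5 is true.
  9. (NOT v4) — NOT v4 is true.
  10. (NOT v6 OR NOT v4) — NOT v6 is true.
  11. (v5 OR NOT v2 OR NOT v4) — NOT v4 is true.
  12. (NOT v3 OR NOT v1) — NOT v3 is true.
  13. (NOT v6 OR NOT v1) — NOT v6 is true.
  14. (NOT v6 OR v3) — NOT v6 is true.
  15. (v4 OR NOT v5 OR NOT v6) — NOT v6 is true.
  16. (NOT v4 OR NOT v3 OR v6) — NOT v4 is true.
  17. (NOT v7 OR v5) — NOT v7 is true.
  18. (v5 OR NOT v3) — NOT v3 is true.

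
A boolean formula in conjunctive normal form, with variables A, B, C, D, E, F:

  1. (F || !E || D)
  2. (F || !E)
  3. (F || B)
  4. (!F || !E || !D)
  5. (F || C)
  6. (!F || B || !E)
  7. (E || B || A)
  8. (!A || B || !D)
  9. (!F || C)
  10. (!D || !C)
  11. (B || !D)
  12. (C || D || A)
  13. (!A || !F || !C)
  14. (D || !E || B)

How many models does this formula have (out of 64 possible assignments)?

The models are:
  A=0 B=1 C=1 D=0 E=0 F=0
  A=0 B=1 C=1 D=0 E=0 F=1
  A=0 B=1 C=1 D=0 E=1 F=1
  A=1 B=1 C=1 D=0 E=0 F=0
That's 4 in total.

4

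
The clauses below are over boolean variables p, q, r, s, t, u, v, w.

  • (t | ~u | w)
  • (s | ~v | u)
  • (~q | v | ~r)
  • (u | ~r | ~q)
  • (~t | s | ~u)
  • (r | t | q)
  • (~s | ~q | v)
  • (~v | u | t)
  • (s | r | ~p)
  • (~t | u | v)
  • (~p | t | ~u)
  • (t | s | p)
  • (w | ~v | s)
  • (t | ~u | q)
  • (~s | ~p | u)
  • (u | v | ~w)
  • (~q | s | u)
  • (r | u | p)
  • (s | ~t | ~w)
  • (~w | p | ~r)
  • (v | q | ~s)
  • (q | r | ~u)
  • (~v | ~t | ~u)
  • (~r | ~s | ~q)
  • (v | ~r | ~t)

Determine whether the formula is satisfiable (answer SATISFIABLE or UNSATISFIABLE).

Branch on p: take p = False.
Set q = True and propagate.
For the remaining variables, r = False, s = True, t = False, u = True, v = True, w = True works.
So p=F, q=T, r=F, s=T, t=F, u=T, v=T, w=T is a satisfying assignment.

SATISFIABLE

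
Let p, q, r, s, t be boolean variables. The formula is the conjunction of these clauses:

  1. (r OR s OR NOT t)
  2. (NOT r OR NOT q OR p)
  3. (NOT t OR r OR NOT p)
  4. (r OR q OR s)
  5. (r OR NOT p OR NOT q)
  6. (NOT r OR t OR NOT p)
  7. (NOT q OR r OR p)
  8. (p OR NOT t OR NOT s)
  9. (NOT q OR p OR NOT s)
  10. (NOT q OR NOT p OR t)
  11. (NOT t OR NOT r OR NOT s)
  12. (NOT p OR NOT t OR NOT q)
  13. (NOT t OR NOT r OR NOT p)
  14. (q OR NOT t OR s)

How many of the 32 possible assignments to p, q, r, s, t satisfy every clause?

4

Satisfying assignments:
  p=F q=F r=F s=T t=F
  p=F q=F r=T s=F t=F
  p=F q=F r=T s=T t=F
  p=T q=F r=F s=T t=F
That's 4 in total.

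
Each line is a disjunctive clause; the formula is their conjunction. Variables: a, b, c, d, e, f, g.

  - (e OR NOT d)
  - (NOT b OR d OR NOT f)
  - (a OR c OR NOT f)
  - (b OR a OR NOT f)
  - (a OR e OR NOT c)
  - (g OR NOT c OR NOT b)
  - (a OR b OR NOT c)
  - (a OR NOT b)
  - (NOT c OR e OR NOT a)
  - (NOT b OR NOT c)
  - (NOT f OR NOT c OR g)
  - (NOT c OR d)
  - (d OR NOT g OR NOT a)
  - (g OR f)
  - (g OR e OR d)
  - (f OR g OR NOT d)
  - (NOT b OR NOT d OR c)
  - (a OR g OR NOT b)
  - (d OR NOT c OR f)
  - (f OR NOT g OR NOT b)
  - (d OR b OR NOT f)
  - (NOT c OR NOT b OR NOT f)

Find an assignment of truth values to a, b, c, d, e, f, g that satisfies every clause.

Branch on a: take a = False.
  then b is forced to False.
  then f is forced to False.
  then c is forced to False.
  then g is forced to True.
Try d = False.
e is now unconstrained; take e = False.

a=F, b=F, c=F, d=F, e=F, f=F, g=T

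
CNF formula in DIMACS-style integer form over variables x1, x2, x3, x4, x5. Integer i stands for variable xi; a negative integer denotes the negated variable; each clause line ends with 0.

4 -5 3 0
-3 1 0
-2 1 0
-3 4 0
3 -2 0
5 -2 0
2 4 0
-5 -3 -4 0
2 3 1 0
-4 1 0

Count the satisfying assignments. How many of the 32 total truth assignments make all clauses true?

Satisfying assignments:
  x1=1 x2=0 x3=0 x4=1 x5=0
  x1=1 x2=0 x3=0 x4=1 x5=1
  x1=1 x2=0 x3=1 x4=1 x5=0
That's 3 in total.

3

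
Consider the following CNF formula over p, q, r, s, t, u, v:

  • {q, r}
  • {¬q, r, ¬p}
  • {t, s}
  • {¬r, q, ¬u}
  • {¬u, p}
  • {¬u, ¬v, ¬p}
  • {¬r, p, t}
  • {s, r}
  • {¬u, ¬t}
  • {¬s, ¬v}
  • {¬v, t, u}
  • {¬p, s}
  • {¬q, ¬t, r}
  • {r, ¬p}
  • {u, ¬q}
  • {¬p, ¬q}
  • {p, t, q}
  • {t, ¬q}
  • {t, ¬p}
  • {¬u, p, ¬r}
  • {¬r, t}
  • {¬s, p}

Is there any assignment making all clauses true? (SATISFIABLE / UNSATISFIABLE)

Pure literal: v appears only negated; assign v = False.
Branch on p: take p = True.
  then s is forced to True.
  then r is forced to True.
  then q is forced to False.
  then u is forced to False.
  then t is forced to True.
Every clause has at least one true literal under this assignment.
So p = 1, q = 0, r = 1, s = 1, t = 1, u = 0, v = 0 is a satisfying assignment.

SATISFIABLE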